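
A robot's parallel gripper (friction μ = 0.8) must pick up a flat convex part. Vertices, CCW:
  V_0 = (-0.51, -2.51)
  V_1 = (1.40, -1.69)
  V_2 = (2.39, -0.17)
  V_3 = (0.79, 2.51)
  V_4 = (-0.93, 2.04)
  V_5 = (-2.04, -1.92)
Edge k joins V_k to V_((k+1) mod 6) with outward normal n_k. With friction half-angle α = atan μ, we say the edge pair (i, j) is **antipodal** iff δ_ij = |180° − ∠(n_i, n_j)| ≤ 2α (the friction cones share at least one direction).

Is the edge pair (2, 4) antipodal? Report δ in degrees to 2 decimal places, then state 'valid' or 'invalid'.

δ = 46.50°, valid

α = atan 0.8 = 38.66°;  2α = 77.32°
edge 2: e_2 = (-1.60, +2.68);  n_2 = (+0.8586, +0.5126)
edge 4: e_4 = (-1.11, -3.96);  n_4 = (-0.9629, +0.2699)
∠(n_2, n_4) = 133.50°
δ = |180° − 133.50°| = 46.50°
46.50° ≤ 2α = 77.32°  →  valid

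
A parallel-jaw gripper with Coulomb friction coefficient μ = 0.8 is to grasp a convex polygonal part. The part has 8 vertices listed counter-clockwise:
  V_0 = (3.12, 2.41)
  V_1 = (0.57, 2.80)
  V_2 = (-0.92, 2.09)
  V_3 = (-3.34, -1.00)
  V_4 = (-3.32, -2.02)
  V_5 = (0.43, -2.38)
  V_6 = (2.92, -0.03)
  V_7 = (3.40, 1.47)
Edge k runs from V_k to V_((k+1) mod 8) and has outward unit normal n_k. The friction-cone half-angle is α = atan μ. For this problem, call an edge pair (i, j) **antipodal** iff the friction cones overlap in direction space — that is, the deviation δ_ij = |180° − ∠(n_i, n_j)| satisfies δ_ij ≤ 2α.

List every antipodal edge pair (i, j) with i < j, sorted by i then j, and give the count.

count = 13; pairs: (0,4), (0,5), (1,4), (1,5), (1,6), (2,4), (2,5), (2,6), (2,7), (3,5), (3,6), (3,7), (4,7)

α = atan 0.8 = 38.66°;  2α = 77.32°
n_0 = (+0.1512, +0.9885)
n_1 = (-0.4302, +0.9027)
n_2 = (-0.7873, +0.6166)
n_3 = (-0.9998, -0.0196)
n_4 = (-0.0956, -0.9954)
n_5 = (+0.6864, -0.7273)
n_6 = (+0.9524, -0.3048)
n_7 = (+0.9584, +0.2855)
  (0,1): δ = 145.83°  ·
  (0,2): δ = 119.37°  ·
  (0,3): δ = 80.18°  ·
  (0,4): δ = 3.21°  ✓
  (0,5): δ = 52.04°  ✓
  (0,6): δ = 80.95°  ·
  (0,7): δ = 115.28°  ·
  (1,2): δ = 153.55°  ·
  (1,3): δ = 114.35°  ·
  (1,4): δ = 30.96°  ✓
  (1,5): δ = 17.86°  ✓
  (1,6): δ = 46.78°  ✓
  (1,7): δ = 81.11°  ·
  (2,3): δ = 140.81°  ·
  (2,4): δ = 57.42°  ✓
  (2,5): δ = 8.59°  ✓
  (2,6): δ = 20.32°  ✓
  (2,7): δ = 54.65°  ✓
  (3,4): δ = 96.61°  ·
  (3,5): δ = 47.78°  ✓
  (3,6): δ = 18.87°  ✓
  (3,7): δ = 15.46°  ✓
  (4,5): δ = 131.17°  ·
  (4,6): δ = 102.26°  ·
  (4,7): δ = 67.93°  ✓
  (5,6): δ = 151.09°  ·
  (5,7): δ = 116.76°  ·
  (6,7): δ = 145.67°  ·
antipodal pairs: 13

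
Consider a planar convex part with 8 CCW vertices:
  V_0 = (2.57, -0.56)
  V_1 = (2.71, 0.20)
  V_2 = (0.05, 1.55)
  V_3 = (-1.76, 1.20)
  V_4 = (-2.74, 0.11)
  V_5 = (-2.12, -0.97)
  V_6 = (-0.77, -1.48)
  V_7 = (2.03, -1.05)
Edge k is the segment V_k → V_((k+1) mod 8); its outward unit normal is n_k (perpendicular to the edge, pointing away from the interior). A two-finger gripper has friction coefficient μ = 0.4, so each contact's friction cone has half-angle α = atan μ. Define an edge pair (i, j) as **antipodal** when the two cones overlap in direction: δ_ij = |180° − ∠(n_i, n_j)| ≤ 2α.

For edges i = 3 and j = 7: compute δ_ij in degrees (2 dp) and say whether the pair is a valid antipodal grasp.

δ = 5.82°, valid

α = atan 0.4 = 21.80°;  2α = 43.60°
edge 3: e_3 = (-0.98, -1.09);  n_3 = (-0.7436, +0.6686)
edge 7: e_7 = (+0.54, +0.49);  n_7 = (+0.6720, -0.7406)
∠(n_3, n_7) = 174.18°
δ = |180° − 174.18°| = 5.82°
5.82° ≤ 2α = 43.60°  →  valid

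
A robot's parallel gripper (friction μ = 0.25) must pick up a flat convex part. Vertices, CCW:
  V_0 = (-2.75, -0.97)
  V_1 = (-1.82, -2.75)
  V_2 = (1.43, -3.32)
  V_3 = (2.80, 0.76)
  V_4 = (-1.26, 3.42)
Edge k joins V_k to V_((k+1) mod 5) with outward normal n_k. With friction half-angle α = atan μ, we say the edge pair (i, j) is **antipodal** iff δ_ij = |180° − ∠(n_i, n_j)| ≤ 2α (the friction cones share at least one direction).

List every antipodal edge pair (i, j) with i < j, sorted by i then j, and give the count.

count = 2; pairs: (1,3), (2,4)

α = atan 0.25 = 14.04°;  2α = 28.07°
n_0 = (-0.8863, -0.4631)
n_1 = (-0.1727, -0.9850)
n_2 = (+0.9480, -0.3183)
n_3 = (+0.5480, +0.8365)
n_4 = (-0.9469, +0.3214)
  (0,1): δ = 127.53°  ·
  (0,2): δ = 46.15°  ·
  (0,3): δ = 29.18°  ·
  (0,4): δ = 133.67°  ·
  (1,2): δ = 98.61°  ·
  (1,3): δ = 23.28°  ✓
  (1,4): δ = 81.20°  ·
  (2,3): δ = 104.67°  ·
  (2,4): δ = 0.19°  ✓
  (3,4): δ = 75.52°  ·
antipodal pairs: 2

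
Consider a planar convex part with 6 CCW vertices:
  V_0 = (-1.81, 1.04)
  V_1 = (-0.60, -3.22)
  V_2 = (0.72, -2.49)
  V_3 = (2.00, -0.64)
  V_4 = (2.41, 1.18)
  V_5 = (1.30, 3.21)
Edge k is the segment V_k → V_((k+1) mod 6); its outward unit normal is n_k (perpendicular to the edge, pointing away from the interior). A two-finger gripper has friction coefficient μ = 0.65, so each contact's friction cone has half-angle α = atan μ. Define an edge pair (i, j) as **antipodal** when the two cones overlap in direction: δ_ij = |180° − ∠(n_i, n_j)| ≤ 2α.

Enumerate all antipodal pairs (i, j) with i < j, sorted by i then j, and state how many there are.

α = atan 0.65 = 33.02°;  2α = 66.05°
n_0 = (-0.9619, -0.2732)
n_1 = (+0.4840, -0.8751)
n_2 = (+0.8224, -0.5690)
n_3 = (+0.9756, -0.2198)
n_4 = (+0.8774, +0.4798)
n_5 = (-0.5722, +0.8201)
  (0,1): δ = 76.91°  ·
  (0,2): δ = 50.54°  ✓
  (0,3): δ = 28.55°  ✓
  (0,4): δ = 12.81°  ✓
  (0,5): δ = 109.05°  ·
  (1,2): δ = 153.62°  ·
  (1,3): δ = 131.64°  ·
  (1,4): δ = 90.27°  ·
  (1,5): δ = 5.96°  ✓
  (2,3): δ = 158.02°  ·
  (2,4): δ = 116.65°  ·
  (2,5): δ = 20.42°  ✓
  (3,4): δ = 138.63°  ·
  (3,5): δ = 42.40°  ✓
  (4,5): δ = 83.76°  ·
antipodal pairs: 6

count = 6; pairs: (0,2), (0,3), (0,4), (1,5), (2,5), (3,5)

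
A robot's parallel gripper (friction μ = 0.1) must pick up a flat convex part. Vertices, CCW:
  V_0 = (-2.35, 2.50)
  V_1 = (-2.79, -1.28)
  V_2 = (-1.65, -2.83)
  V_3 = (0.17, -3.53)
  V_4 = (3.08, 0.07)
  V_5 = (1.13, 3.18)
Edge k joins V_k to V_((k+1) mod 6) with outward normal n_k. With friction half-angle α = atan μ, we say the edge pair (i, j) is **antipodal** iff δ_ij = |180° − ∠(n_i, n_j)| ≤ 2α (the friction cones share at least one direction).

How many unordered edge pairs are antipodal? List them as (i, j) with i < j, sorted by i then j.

α = atan 0.1 = 5.71°;  2α = 11.42°
n_0 = (-0.9933, +0.1156)
n_1 = (-0.8056, -0.5925)
n_2 = (-0.3590, -0.9333)
n_3 = (+0.7777, -0.6286)
n_4 = (+0.8472, +0.5312)
n_5 = (-0.1918, +0.9814)
  (0,1): δ = 137.03°  ·
  (0,2): δ = 104.40°  ·
  (0,3): δ = 32.31°  ·
  (0,4): δ = 38.73°  ·
  (0,5): δ = 107.70°  ·
  (1,2): δ = 147.37°  ·
  (1,3): δ = 75.28°  ·
  (1,4): δ = 4.25°  ✓
  (1,5): δ = 64.72°  ·
  (2,3): δ = 107.91°  ·
  (2,4): δ = 36.87°  ·
  (2,5): δ = 32.09°  ·
  (3,4): δ = 108.96°  ·
  (3,5): δ = 39.99°  ·
  (4,5): δ = 111.03°  ·
antipodal pairs: 1

count = 1; pairs: (1,4)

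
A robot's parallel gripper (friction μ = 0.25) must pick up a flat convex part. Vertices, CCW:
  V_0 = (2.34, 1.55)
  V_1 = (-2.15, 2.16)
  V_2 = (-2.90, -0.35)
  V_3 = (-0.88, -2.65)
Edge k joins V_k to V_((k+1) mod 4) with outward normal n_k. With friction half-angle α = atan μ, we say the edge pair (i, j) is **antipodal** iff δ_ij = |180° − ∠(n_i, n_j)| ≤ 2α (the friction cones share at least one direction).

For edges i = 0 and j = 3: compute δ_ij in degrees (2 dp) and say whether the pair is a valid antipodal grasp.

α = atan 0.25 = 14.04°;  2α = 28.07°
edge 0: e_0 = (-4.49, +0.61);  n_0 = (+0.1346, +0.9909)
edge 3: e_3 = (+3.22, +4.20);  n_3 = (+0.7936, -0.6084)
∠(n_0, n_3) = 119.74°
δ = |180° − 119.74°| = 60.26°
60.26° > 2α = 28.07°  →  invalid

δ = 60.26°, invalid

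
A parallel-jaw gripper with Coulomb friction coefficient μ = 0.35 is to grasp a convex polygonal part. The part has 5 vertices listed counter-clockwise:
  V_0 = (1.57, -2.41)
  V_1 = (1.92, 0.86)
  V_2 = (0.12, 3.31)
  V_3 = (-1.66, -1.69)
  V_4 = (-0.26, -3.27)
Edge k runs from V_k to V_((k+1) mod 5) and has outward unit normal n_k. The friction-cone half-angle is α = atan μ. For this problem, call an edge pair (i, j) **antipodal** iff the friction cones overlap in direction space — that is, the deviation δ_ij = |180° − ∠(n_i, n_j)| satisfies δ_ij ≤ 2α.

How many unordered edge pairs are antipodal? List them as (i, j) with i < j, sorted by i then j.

count = 2; pairs: (0,2), (1,3)

α = atan 0.35 = 19.29°;  2α = 38.58°
n_0 = (+0.9943, -0.1064)
n_1 = (+0.8059, +0.5921)
n_2 = (-0.9421, +0.3354)
n_3 = (-0.7485, -0.6632)
n_4 = (+0.4253, -0.9050)
  (0,1): δ = 137.59°  ·
  (0,2): δ = 13.49°  ✓
  (0,3): δ = 47.65°  ·
  (0,4): δ = 121.28°  ·
  (1,2): δ = 55.90°  ·
  (1,3): δ = 5.24°  ✓
  (1,4): δ = 78.87°  ·
  (2,3): δ = 118.86°  ·
  (2,4): δ = 45.23°  ·
  (3,4): δ = 106.37°  ·
antipodal pairs: 2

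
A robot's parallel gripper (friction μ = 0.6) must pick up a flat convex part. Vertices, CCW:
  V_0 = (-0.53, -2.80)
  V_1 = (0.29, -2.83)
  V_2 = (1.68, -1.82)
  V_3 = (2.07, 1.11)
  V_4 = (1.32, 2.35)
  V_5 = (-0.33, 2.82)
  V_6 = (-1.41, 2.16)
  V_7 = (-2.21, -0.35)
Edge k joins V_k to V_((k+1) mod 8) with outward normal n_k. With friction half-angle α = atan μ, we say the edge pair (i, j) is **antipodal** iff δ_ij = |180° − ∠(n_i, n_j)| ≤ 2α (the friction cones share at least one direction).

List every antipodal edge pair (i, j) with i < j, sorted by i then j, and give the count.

count = 12; pairs: (0,3), (0,4), (0,5), (1,4), (1,5), (1,6), (2,5), (2,6), (2,7), (3,6), (3,7), (4,7)

α = atan 0.6 = 30.96°;  2α = 61.93°
n_0 = (-0.0366, -0.9993)
n_1 = (+0.5878, -0.8090)
n_2 = (+0.9913, -0.1319)
n_3 = (+0.8557, +0.5175)
n_4 = (+0.2740, +0.9617)
n_5 = (-0.5215, +0.8533)
n_6 = (-0.9528, +0.3037)
n_7 = (-0.8247, -0.5655)
  (0,1): δ = 141.90°  ·
  (0,2): δ = 95.49°  ·
  (0,3): δ = 56.74°  ✓
  (0,4): δ = 13.80°  ✓
  (0,5): δ = 33.52°  ✓
  (0,6): δ = 74.42°  ·
  (0,7): δ = 126.53°  ·
  (1,2): δ = 133.58°  ·
  (1,3): δ = 94.84°  ·
  (1,4): δ = 51.90°  ✓
  (1,5): δ = 4.57°  ✓
  (1,6): δ = 36.32°  ✓
  (1,7): δ = 88.44°  ·
  (2,3): δ = 141.25°  ·
  (2,4): δ = 98.32°  ·
  (2,5): δ = 50.99°  ✓
  (2,6): δ = 10.10°  ✓
  (2,7): δ = 42.02°  ✓
  (3,4): δ = 137.07°  ·
  (3,5): δ = 89.74°  ·
  (3,6): δ = 48.85°  ✓
  (3,7): δ = 3.27°  ✓
  (4,5): δ = 132.67°  ·
  (4,6): δ = 91.78°  ·
  (4,7): δ = 39.66°  ✓
  (5,6): δ = 139.11°  ·
  (5,7): δ = 86.99°  ·
  (6,7): δ = 127.88°  ·
antipodal pairs: 12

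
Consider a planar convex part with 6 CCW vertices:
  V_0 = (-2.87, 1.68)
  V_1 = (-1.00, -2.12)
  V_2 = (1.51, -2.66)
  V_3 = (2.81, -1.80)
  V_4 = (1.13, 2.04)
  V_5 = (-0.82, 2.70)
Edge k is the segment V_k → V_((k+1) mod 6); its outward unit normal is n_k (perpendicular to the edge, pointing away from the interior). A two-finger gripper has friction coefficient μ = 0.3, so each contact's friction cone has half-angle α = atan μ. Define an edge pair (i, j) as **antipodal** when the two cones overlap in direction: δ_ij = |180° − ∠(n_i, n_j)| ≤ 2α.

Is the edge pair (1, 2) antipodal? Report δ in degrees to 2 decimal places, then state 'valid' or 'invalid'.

α = atan 0.3 = 16.70°;  2α = 33.40°
edge 1: e_1 = (+2.51, -0.54);  n_1 = (-0.2103, -0.9776)
edge 2: e_2 = (+1.30, +0.86);  n_2 = (+0.5517, -0.8340)
∠(n_1, n_2) = 45.63°
δ = |180° − 45.63°| = 134.37°
134.37° > 2α = 33.40°  →  invalid

δ = 134.37°, invalid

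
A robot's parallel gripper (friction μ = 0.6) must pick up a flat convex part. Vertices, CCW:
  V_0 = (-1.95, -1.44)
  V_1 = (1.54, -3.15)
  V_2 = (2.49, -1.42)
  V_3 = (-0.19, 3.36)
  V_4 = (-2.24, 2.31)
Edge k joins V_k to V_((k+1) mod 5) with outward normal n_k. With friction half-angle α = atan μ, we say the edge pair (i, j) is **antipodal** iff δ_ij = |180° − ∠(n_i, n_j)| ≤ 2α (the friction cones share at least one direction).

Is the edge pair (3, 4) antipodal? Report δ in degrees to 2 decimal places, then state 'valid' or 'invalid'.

α = atan 0.6 = 30.96°;  2α = 61.93°
edge 3: e_3 = (-2.05, -1.05);  n_3 = (-0.4559, +0.8900)
edge 4: e_4 = (+0.29, -3.75);  n_4 = (-0.9970, -0.0771)
∠(n_3, n_4) = 67.30°
δ = |180° − 67.30°| = 112.70°
112.70° > 2α = 61.93°  →  invalid

δ = 112.70°, invalid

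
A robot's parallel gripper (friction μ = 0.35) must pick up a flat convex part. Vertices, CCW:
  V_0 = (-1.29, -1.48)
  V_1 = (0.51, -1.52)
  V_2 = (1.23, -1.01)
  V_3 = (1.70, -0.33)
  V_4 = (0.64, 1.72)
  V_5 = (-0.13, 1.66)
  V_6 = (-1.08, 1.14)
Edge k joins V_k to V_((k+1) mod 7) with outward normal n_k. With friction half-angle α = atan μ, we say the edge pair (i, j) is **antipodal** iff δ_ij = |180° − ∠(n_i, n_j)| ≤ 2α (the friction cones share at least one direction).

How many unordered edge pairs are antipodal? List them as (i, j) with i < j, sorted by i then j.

count = 7; pairs: (0,4), (0,5), (1,4), (1,5), (2,5), (2,6), (3,6)

α = atan 0.35 = 19.29°;  2α = 38.58°
n_0 = (-0.0222, -0.9998)
n_1 = (+0.5780, -0.8160)
n_2 = (+0.8226, -0.5686)
n_3 = (+0.8883, +0.4593)
n_4 = (-0.0777, +0.9970)
n_5 = (-0.4801, +0.8772)
n_6 = (-0.9968, +0.0799)
  (0,1): δ = 143.42°  ·
  (0,2): δ = 123.38°  ·
  (0,3): δ = 61.38°  ·
  (0,4): δ = 5.73°  ✓
  (0,5): δ = 29.97°  ✓
  (0,6): δ = 86.69°  ·
  (1,2): δ = 159.96°  ·
  (1,3): δ = 97.97°  ·
  (1,4): δ = 30.86°  ✓
  (1,5): δ = 6.62°  ✓
  (1,6): δ = 50.11°  ·
  (2,3): δ = 118.01°  ·
  (2,4): δ = 50.89°  ·
  (2,5): δ = 26.65°  ✓
  (2,6): δ = 30.07°  ✓
  (3,4): δ = 112.89°  ·
  (3,5): δ = 88.65°  ·
  (3,6): δ = 31.92°  ✓
  (4,5): δ = 155.76°  ·
  (4,6): δ = 99.04°  ·
  (5,6): δ = 123.28°  ·
antipodal pairs: 7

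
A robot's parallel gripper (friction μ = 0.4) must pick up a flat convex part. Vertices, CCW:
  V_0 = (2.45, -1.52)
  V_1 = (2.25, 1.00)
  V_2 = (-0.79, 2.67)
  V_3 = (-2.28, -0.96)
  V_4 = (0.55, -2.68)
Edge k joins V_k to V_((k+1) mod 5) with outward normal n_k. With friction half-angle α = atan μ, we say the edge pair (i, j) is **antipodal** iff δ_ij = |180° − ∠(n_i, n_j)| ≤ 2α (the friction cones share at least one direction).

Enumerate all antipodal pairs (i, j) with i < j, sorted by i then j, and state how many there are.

α = atan 0.4 = 21.80°;  2α = 43.60°
n_0 = (+0.9969, +0.0791)
n_1 = (+0.4815, +0.8765)
n_2 = (-0.9251, +0.3797)
n_3 = (-0.5194, -0.8545)
n_4 = (+0.5211, -0.8535)
  (0,1): δ = 123.32°  ·
  (0,2): δ = 26.85°  ✓
  (0,3): δ = 54.17°  ·
  (0,4): δ = 116.87°  ·
  (1,2): δ = 83.53°  ·
  (1,3): δ = 2.51°  ✓
  (1,4): δ = 60.19°  ·
  (2,3): δ = 98.97°  ·
  (2,4): δ = 36.28°  ✓
  (3,4): δ = 117.30°  ·
antipodal pairs: 3

count = 3; pairs: (0,2), (1,3), (2,4)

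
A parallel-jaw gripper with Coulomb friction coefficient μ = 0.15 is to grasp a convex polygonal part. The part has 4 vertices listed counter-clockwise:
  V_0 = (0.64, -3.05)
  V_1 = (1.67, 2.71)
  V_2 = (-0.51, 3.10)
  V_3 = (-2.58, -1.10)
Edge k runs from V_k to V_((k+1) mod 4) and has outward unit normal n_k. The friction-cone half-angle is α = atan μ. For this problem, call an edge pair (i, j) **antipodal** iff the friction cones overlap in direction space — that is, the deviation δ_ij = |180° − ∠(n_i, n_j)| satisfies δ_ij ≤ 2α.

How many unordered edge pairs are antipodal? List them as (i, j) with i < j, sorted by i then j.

α = atan 0.15 = 8.53°;  2α = 17.06°
n_0 = (+0.9844, -0.1760)
n_1 = (+0.1761, +0.9844)
n_2 = (-0.8970, +0.4421)
n_3 = (-0.5180, -0.8554)
  (0,1): δ = 90.00°  ·
  (0,2): δ = 16.10°  ✓
  (0,3): δ = 68.94°  ·
  (1,2): δ = 106.09°  ·
  (1,3): δ = 21.06°  ·
  (2,3): δ = 94.96°  ·
antipodal pairs: 1

count = 1; pairs: (0,2)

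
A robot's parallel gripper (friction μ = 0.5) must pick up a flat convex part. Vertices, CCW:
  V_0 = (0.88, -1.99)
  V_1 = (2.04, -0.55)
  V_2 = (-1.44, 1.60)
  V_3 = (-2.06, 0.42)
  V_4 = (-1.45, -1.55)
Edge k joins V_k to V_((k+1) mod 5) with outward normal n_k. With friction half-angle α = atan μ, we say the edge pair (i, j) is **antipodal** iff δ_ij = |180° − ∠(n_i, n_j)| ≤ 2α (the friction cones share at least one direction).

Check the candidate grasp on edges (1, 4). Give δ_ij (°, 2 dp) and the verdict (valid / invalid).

α = atan 0.5 = 26.57°;  2α = 53.13°
edge 1: e_1 = (-3.48, +2.15);  n_1 = (+0.5256, +0.8507)
edge 4: e_4 = (+2.33, -0.44);  n_4 = (-0.1856, -0.9826)
∠(n_1, n_4) = 158.99°
δ = |180° − 158.99°| = 21.01°
21.01° ≤ 2α = 53.13°  →  valid

δ = 21.01°, valid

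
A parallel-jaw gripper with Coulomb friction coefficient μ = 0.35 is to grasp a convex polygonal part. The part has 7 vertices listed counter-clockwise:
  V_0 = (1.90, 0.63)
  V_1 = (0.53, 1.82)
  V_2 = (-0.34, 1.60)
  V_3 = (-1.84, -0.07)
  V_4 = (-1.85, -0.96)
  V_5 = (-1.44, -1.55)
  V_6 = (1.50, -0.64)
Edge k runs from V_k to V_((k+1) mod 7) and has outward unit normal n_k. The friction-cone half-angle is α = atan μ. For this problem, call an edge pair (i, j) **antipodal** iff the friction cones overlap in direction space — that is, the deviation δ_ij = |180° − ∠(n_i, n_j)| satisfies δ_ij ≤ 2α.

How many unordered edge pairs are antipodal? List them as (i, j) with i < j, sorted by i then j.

α = atan 0.35 = 19.29°;  2α = 38.58°
n_0 = (+0.6558, +0.7550)
n_1 = (-0.2452, +0.9695)
n_2 = (-0.7440, +0.6682)
n_3 = (-0.9999, +0.0112)
n_4 = (-0.8212, -0.5707)
n_5 = (+0.2957, -0.9553)
n_6 = (+0.9538, -0.3004)
  (0,1): δ = 124.83°  ·
  (0,2): δ = 90.95°  ·
  (0,3): δ = 49.67°  ·
  (0,4): δ = 14.23°  ✓
  (0,5): δ = 58.18°  ·
  (0,6): δ = 113.50°  ·
  (1,2): δ = 146.12°  ·
  (1,3): δ = 104.83°  ·
  (1,4): δ = 69.40°  ·
  (1,5): δ = 3.01°  ✓
  (1,6): δ = 58.33°  ·
  (2,3): δ = 138.71°  ·
  (2,4): δ = 103.27°  ·
  (2,5): δ = 30.87°  ✓
  (2,6): δ = 24.45°  ✓
  (3,4): δ = 144.56°  ·
  (3,5): δ = 72.16°  ·
  (3,6): δ = 16.84°  ✓
  (4,5): δ = 107.60°  ·
  (4,6): δ = 52.28°  ·
  (5,6): δ = 124.68°  ·
antipodal pairs: 5

count = 5; pairs: (0,4), (1,5), (2,5), (2,6), (3,6)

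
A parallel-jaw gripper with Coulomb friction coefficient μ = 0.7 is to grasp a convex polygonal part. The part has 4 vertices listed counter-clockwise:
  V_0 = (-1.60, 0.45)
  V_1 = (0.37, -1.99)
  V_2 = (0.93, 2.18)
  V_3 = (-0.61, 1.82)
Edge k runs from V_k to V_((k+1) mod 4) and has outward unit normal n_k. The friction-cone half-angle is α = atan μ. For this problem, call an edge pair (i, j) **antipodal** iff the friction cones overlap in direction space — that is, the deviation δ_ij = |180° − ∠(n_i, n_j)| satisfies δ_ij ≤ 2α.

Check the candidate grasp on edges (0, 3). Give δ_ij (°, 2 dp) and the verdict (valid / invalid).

α = atan 0.7 = 34.99°;  2α = 69.98°
edge 0: e_0 = (+1.97, -2.44);  n_0 = (-0.7781, -0.6282)
edge 3: e_3 = (-0.99, -1.37);  n_3 = (-0.8105, +0.5857)
∠(n_0, n_3) = 74.77°
δ = |180° − 74.77°| = 105.23°
105.23° > 2α = 69.98°  →  invalid

δ = 105.23°, invalid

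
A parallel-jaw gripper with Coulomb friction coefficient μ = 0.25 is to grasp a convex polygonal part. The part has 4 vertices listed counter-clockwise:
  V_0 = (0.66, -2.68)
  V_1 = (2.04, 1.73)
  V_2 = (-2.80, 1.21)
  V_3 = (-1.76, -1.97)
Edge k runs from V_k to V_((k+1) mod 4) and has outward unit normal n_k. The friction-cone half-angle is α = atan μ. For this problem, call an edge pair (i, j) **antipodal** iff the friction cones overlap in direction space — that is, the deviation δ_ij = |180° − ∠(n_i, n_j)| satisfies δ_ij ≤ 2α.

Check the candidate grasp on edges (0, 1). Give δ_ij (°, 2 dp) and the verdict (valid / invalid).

δ = 66.49°, invalid

α = atan 0.25 = 14.04°;  2α = 28.07°
edge 0: e_0 = (+1.38, +4.41);  n_0 = (+0.9544, -0.2986)
edge 1: e_1 = (-4.84, -0.52);  n_1 = (-0.1068, +0.9943)
∠(n_0, n_1) = 113.51°
δ = |180° − 113.51°| = 66.49°
66.49° > 2α = 28.07°  →  invalid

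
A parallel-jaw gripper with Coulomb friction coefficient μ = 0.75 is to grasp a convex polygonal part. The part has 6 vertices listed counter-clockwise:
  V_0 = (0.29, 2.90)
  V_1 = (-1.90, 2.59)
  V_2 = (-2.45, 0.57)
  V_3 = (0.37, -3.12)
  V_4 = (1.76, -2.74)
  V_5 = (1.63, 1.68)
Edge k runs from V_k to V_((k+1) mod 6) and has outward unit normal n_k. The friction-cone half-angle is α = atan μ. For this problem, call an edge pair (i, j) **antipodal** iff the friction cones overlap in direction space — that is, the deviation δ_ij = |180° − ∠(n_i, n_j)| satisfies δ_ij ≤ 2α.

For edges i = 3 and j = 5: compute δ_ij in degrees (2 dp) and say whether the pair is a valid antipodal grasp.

α = atan 0.75 = 36.87°;  2α = 73.74°
edge 3: e_3 = (+1.39, +0.38);  n_3 = (+0.2637, -0.9646)
edge 5: e_5 = (-1.34, +1.22);  n_5 = (+0.6732, +0.7394)
∠(n_3, n_5) = 122.39°
δ = |180° − 122.39°| = 57.61°
57.61° ≤ 2α = 73.74°  →  valid

δ = 57.61°, valid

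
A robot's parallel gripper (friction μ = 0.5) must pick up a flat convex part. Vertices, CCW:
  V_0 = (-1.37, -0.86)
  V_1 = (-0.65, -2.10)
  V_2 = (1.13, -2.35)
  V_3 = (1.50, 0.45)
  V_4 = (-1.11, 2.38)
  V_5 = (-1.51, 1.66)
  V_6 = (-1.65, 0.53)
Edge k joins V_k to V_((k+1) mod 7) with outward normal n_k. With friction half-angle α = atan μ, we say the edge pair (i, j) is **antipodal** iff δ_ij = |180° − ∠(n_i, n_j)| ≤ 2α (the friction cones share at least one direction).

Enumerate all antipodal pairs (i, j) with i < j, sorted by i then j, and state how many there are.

count = 7; pairs: (0,2), (0,3), (1,3), (2,4), (2,5), (2,6), (3,6)

α = atan 0.5 = 26.57°;  2α = 53.13°
n_0 = (-0.8648, -0.5021)
n_1 = (-0.1391, -0.9903)
n_2 = (+0.9914, -0.1310)
n_3 = (+0.5946, +0.8040)
n_4 = (-0.8742, +0.4856)
n_5 = (-0.9924, +0.1230)
n_6 = (-0.9803, -0.1975)
  (0,1): δ = 128.14°  ·
  (0,2): δ = 37.67°  ✓
  (0,3): δ = 23.38°  ✓
  (0,4): δ = 120.80°  ·
  (0,5): δ = 142.80°  ·
  (0,6): δ = 161.25°  ·
  (1,2): δ = 89.53°  ·
  (1,3): δ = 28.49°  ✓
  (1,4): δ = 68.94°  ·
  (1,5): δ = 90.93°  ·
  (1,6): δ = 109.38°  ·
  (2,3): δ = 118.95°  ·
  (2,4): δ = 21.53°  ✓
  (2,5): δ = 0.47°  ✓
  (2,6): δ = 18.92°  ✓
  (3,4): δ = 82.57°  ·
  (3,5): δ = 60.58°  ·
  (3,6): δ = 42.13°  ✓
  (4,5): δ = 158.01°  ·
  (4,6): δ = 139.56°  ·
  (5,6): δ = 161.55°  ·
antipodal pairs: 7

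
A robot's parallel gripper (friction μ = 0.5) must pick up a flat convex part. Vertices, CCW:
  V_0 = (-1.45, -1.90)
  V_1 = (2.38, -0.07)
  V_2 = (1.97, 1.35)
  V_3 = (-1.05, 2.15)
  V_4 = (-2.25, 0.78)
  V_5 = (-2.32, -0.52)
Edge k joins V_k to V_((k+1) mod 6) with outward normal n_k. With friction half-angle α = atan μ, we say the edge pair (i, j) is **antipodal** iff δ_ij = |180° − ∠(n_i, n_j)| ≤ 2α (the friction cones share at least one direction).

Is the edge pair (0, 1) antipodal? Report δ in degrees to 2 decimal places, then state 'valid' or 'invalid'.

α = atan 0.5 = 26.57°;  2α = 53.13°
edge 0: e_0 = (+3.83, +1.83);  n_0 = (+0.4311, -0.9023)
edge 1: e_1 = (-0.41, +1.42);  n_1 = (+0.9608, +0.2774)
∠(n_0, n_1) = 80.57°
δ = |180° − 80.57°| = 99.43°
99.43° > 2α = 53.13°  →  invalid

δ = 99.43°, invalid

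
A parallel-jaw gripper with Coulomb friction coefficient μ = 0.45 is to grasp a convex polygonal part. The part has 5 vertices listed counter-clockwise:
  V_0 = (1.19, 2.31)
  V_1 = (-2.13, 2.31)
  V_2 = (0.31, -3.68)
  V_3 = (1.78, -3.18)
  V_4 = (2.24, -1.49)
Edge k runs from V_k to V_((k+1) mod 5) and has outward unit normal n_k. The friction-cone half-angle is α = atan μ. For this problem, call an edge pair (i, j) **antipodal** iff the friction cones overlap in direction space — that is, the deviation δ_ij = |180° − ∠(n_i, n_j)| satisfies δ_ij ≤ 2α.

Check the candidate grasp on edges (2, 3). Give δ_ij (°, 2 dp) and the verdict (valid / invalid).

δ = 124.01°, invalid

α = atan 0.45 = 24.23°;  2α = 48.46°
edge 2: e_2 = (+1.47, +0.50);  n_2 = (+0.3220, -0.9467)
edge 3: e_3 = (+0.46, +1.69);  n_3 = (+0.9649, -0.2626)
∠(n_2, n_3) = 55.99°
δ = |180° − 55.99°| = 124.01°
124.01° > 2α = 48.46°  →  invalid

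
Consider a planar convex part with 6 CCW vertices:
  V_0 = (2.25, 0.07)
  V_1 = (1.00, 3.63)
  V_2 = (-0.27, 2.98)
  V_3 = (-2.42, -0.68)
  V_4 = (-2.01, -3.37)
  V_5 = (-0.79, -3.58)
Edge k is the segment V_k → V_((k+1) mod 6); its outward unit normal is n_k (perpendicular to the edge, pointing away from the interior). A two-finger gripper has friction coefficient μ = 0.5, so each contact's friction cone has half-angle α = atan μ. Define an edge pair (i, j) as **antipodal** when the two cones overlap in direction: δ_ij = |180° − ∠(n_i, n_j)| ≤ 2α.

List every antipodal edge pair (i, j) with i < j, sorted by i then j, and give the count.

α = atan 0.5 = 26.57°;  2α = 53.13°
n_0 = (+0.9435, +0.3313)
n_1 = (-0.4556, +0.8902)
n_2 = (-0.8622, +0.5065)
n_3 = (-0.9886, -0.1507)
n_4 = (-0.1696, -0.9855)
n_5 = (+0.7684, -0.6400)
  (0,1): δ = 82.24°  ·
  (0,2): δ = 49.78°  ✓
  (0,3): δ = 10.68°  ✓
  (0,4): δ = 60.89°  ·
  (0,5): δ = 120.86°  ·
  (1,2): δ = 147.54°  ·
  (1,3): δ = 108.44°  ·
  (1,4): δ = 36.87°  ✓
  (1,5): δ = 23.11°  ✓
  (2,3): δ = 140.90°  ·
  (2,4): δ = 69.34°  ·
  (2,5): δ = 9.36°  ✓
  (3,4): δ = 108.43°  ·
  (3,5): δ = 48.46°  ✓
  (4,5): δ = 120.02°  ·
antipodal pairs: 6

count = 6; pairs: (0,2), (0,3), (1,4), (1,5), (2,5), (3,5)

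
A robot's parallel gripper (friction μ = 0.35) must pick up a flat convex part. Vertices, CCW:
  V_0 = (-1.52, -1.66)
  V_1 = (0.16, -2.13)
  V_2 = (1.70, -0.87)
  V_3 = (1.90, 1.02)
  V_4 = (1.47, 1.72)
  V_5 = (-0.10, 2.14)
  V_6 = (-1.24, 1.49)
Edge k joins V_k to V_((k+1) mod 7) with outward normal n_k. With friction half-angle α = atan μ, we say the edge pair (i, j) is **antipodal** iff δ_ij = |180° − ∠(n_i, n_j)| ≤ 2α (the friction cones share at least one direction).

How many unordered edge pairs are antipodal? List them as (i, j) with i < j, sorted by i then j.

count = 4; pairs: (0,4), (1,5), (2,6), (3,6)

α = atan 0.35 = 19.29°;  2α = 38.58°
n_0 = (-0.2694, -0.9630)
n_1 = (+0.6332, -0.7740)
n_2 = (+0.9944, -0.1052)
n_3 = (+0.8521, +0.5234)
n_4 = (+0.2584, +0.9660)
n_5 = (-0.4953, +0.8687)
n_6 = (-0.9961, +0.0885)
  (0,1): δ = 125.08°  ·
  (0,2): δ = 80.41°  ·
  (0,3): δ = 42.81°  ·
  (0,4): δ = 0.65°  ✓
  (0,5): δ = 45.32°  ·
  (0,6): δ = 100.55°  ·
  (1,2): δ = 135.33°  ·
  (1,3): δ = 97.73°  ·
  (1,4): δ = 54.27°  ·
  (1,5): δ = 9.60°  ✓
  (1,6): δ = 45.63°  ·
  (2,3): δ = 142.40°  ·
  (2,4): δ = 98.94°  ·
  (2,5): δ = 54.27°  ·
  (2,6): δ = 0.96°  ✓
  (3,4): δ = 136.54°  ·
  (3,5): δ = 91.87°  ·
  (3,6): δ = 36.64°  ✓
  (4,5): δ = 135.33°  ·
  (4,6): δ = 80.10°  ·
  (5,6): δ = 124.77°  ·
antipodal pairs: 4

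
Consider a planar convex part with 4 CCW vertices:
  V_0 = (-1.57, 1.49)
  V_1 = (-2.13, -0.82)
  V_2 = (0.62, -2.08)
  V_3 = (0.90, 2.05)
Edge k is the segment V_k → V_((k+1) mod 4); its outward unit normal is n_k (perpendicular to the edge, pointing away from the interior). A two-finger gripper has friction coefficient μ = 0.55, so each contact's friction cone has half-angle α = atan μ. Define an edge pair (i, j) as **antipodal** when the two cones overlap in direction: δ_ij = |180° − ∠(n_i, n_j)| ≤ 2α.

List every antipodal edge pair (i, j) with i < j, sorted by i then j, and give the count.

count = 2; pairs: (0,2), (1,3)

α = atan 0.55 = 28.81°;  2α = 57.62°
n_0 = (-0.9719, +0.2356)
n_1 = (-0.4165, -0.9091)
n_2 = (+0.9977, -0.0676)
n_3 = (-0.2211, +0.9752)
  (0,1): δ = 100.99°  ·
  (0,2): δ = 9.75°  ✓
  (0,3): δ = 116.40°  ·
  (1,2): δ = 69.26°  ·
  (1,3): δ = 37.39°  ✓
  (2,3): δ = 73.35°  ·
antipodal pairs: 2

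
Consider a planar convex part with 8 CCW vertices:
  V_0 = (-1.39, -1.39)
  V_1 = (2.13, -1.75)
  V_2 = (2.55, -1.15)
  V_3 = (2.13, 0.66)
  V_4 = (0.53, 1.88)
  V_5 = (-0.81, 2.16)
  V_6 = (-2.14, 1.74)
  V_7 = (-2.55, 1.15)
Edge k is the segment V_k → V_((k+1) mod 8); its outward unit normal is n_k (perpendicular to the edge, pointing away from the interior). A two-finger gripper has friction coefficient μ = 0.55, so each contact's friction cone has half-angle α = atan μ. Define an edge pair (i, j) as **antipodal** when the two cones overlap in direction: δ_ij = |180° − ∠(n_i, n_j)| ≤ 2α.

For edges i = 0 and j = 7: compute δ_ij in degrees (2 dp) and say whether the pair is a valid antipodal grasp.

δ = 120.39°, invalid

α = atan 0.55 = 28.81°;  2α = 57.62°
edge 0: e_0 = (+3.52, -0.36);  n_0 = (-0.1017, -0.9948)
edge 7: e_7 = (+1.16, -2.54);  n_7 = (-0.9096, -0.4154)
∠(n_0, n_7) = 59.61°
δ = |180° − 59.61°| = 120.39°
120.39° > 2α = 57.62°  →  invalid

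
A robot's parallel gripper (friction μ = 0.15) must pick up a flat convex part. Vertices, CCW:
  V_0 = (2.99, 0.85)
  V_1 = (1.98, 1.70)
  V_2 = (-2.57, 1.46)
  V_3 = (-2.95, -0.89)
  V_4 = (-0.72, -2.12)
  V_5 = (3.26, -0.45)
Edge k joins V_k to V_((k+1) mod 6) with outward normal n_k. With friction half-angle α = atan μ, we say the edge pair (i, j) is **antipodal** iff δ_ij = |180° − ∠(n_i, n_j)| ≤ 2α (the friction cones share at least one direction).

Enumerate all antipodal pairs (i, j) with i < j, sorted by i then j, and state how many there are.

α = atan 0.15 = 8.53°;  2α = 17.06°
n_0 = (+0.6439, +0.7651)
n_1 = (-0.0527, +0.9986)
n_2 = (-0.9872, +0.1596)
n_3 = (-0.4830, -0.8756)
n_4 = (+0.3869, -0.9221)
n_5 = (+0.9791, +0.2034)
  (0,1): δ = 136.90°  ·
  (0,2): δ = 59.10°  ·
  (0,3): δ = 11.20°  ✓
  (0,4): δ = 62.85°  ·
  (0,5): δ = 141.82°  ·
  (1,2): δ = 102.20°  ·
  (1,3): δ = 31.90°  ·
  (1,4): δ = 19.74°  ·
  (1,5): δ = 98.71°  ·
  (2,3): δ = 109.69°  ·
  (2,4): δ = 58.05°  ·
  (2,5): δ = 20.92°  ·
  (3,4): δ = 128.36°  ·
  (3,5): δ = 49.39°  ·
  (4,5): δ = 101.03°  ·
antipodal pairs: 1

count = 1; pairs: (0,3)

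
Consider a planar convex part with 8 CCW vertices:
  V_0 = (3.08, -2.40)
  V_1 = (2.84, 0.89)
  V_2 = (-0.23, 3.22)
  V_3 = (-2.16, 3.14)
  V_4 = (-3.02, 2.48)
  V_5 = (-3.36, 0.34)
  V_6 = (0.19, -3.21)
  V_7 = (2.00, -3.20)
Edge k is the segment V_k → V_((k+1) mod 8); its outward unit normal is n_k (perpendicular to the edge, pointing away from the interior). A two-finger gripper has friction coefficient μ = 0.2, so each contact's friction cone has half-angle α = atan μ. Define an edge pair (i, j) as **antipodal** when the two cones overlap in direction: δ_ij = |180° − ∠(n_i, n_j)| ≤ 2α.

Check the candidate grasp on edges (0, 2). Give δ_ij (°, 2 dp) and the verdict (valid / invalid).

δ = 91.80°, invalid

α = atan 0.2 = 11.31°;  2α = 22.62°
edge 0: e_0 = (-0.24, +3.29);  n_0 = (+0.9973, +0.0728)
edge 2: e_2 = (-1.93, -0.08);  n_2 = (-0.0414, +0.9991)
∠(n_0, n_2) = 88.20°
δ = |180° − 88.20°| = 91.80°
91.80° > 2α = 22.62°  →  invalid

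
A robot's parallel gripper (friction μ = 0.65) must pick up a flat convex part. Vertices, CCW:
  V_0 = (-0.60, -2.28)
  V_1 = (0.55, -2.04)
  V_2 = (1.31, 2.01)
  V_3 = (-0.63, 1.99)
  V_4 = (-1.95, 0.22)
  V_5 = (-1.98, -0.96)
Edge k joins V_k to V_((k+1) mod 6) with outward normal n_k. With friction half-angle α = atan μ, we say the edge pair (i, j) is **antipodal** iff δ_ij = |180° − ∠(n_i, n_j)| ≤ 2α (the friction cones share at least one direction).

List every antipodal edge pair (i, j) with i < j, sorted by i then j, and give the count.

count = 6; pairs: (0,2), (0,3), (1,3), (1,4), (1,5), (2,5)

α = atan 0.65 = 33.02°;  2α = 66.05°
n_0 = (+0.2043, -0.9789)
n_1 = (+0.9828, -0.1844)
n_2 = (-0.0103, +0.9999)
n_3 = (-0.8016, +0.5978)
n_4 = (-0.9997, +0.0254)
n_5 = (-0.6912, -0.7226)
  (0,1): δ = 112.42°  ·
  (0,2): δ = 11.20°  ✓
  (0,3): δ = 41.50°  ✓
  (0,4): δ = 76.76°  ·
  (0,5): δ = 124.48°  ·
  (1,2): δ = 78.78°  ·
  (1,3): δ = 26.09°  ✓
  (1,4): δ = 9.17°  ✓
  (1,5): δ = 56.90°  ✓
  (2,3): δ = 127.30°  ·
  (2,4): δ = 92.05°  ·
  (2,5): δ = 44.32°  ✓
  (3,4): δ = 144.74°  ·
  (3,5): δ = 97.01°  ·
  (4,5): δ = 132.27°  ·
antipodal pairs: 6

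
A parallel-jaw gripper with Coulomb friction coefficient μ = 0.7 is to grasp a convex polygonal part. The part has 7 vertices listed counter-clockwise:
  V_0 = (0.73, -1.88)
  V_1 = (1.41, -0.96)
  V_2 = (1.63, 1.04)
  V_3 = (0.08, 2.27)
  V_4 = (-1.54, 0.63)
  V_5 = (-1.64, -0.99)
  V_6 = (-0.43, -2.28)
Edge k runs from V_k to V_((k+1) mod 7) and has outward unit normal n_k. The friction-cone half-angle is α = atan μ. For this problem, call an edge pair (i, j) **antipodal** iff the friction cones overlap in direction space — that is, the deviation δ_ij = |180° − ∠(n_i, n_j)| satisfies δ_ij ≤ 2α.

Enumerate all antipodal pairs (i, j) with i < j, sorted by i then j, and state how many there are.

count = 10; pairs: (0,3), (0,4), (1,3), (1,4), (1,5), (2,4), (2,5), (2,6), (3,6), (4,6)

α = atan 0.7 = 34.99°;  2α = 69.98°
n_0 = (+0.8042, -0.5944)
n_1 = (+0.9940, -0.1093)
n_2 = (+0.6216, +0.7833)
n_3 = (-0.7114, +0.7028)
n_4 = (-0.9981, +0.0616)
n_5 = (-0.7294, -0.6841)
n_6 = (+0.3260, -0.9454)
  (0,1): δ = 149.81°  ·
  (0,2): δ = 91.96°  ·
  (0,3): δ = 8.18°  ✓
  (0,4): δ = 32.94°  ✓
  (0,5): δ = 79.64°  ·
  (0,6): δ = 145.49°  ·
  (1,2): δ = 122.16°  ·
  (1,3): δ = 38.37°  ✓
  (1,4): δ = 2.75°  ✓
  (1,5): δ = 49.44°  ✓
  (1,6): δ = 115.30°  ·
  (2,3): δ = 96.21°  ·
  (2,4): δ = 55.10°  ✓
  (2,5): δ = 8.40°  ✓
  (2,6): δ = 57.46°  ✓
  (3,4): δ = 138.88°  ·
  (3,5): δ = 92.18°  ·
  (3,6): δ = 26.33°  ✓
  (4,5): δ = 133.30°  ·
  (4,6): δ = 67.44°  ✓
  (5,6): δ = 114.14°  ·
antipodal pairs: 10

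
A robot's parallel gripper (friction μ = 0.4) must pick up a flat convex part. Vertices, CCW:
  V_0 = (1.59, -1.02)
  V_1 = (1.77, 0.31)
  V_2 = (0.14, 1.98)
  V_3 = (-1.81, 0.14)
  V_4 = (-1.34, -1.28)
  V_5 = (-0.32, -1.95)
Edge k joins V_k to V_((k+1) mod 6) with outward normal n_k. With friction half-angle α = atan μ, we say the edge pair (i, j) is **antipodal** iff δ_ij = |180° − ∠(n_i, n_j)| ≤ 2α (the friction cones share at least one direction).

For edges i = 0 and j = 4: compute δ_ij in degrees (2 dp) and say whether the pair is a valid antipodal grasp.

δ = 64.41°, invalid

α = atan 0.4 = 21.80°;  2α = 43.60°
edge 0: e_0 = (+0.18, +1.33);  n_0 = (+0.9910, -0.1341)
edge 4: e_4 = (+1.02, -0.67);  n_4 = (-0.5490, -0.8358)
∠(n_0, n_4) = 115.59°
δ = |180° − 115.59°| = 64.41°
64.41° > 2α = 43.60°  →  invalid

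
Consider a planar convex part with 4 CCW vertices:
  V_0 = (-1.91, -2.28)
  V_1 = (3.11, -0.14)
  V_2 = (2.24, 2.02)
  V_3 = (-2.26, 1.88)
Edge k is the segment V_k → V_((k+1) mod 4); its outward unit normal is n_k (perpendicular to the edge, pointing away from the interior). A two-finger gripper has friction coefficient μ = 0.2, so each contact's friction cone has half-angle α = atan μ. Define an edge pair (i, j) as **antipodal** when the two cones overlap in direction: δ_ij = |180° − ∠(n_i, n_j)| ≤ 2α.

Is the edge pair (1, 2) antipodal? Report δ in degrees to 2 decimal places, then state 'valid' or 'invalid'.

α = atan 0.2 = 11.31°;  2α = 22.62°
edge 1: e_1 = (-0.87, +2.16);  n_1 = (+0.9276, +0.3736)
edge 2: e_2 = (-4.50, -0.14);  n_2 = (-0.0311, +0.9995)
∠(n_1, n_2) = 69.84°
δ = |180° − 69.84°| = 110.16°
110.16° > 2α = 22.62°  →  invalid

δ = 110.16°, invalid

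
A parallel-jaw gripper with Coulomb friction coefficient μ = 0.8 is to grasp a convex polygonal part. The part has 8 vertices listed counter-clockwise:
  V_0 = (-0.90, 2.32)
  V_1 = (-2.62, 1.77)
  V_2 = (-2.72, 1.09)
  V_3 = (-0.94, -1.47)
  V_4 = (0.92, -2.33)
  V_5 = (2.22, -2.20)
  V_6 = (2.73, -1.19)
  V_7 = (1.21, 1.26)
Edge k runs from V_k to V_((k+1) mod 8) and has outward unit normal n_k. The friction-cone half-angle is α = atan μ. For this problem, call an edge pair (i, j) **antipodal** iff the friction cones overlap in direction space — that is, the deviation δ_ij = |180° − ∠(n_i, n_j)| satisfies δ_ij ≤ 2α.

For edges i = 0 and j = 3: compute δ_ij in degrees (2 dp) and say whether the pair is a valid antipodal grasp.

α = atan 0.8 = 38.66°;  2α = 77.32°
edge 0: e_0 = (-1.72, -0.55);  n_0 = (-0.3046, +0.9525)
edge 3: e_3 = (+1.86, -0.86);  n_3 = (-0.4197, -0.9077)
∠(n_0, n_3) = 137.45°
δ = |180° − 137.45°| = 42.55°
42.55° ≤ 2α = 77.32°  →  valid

δ = 42.55°, valid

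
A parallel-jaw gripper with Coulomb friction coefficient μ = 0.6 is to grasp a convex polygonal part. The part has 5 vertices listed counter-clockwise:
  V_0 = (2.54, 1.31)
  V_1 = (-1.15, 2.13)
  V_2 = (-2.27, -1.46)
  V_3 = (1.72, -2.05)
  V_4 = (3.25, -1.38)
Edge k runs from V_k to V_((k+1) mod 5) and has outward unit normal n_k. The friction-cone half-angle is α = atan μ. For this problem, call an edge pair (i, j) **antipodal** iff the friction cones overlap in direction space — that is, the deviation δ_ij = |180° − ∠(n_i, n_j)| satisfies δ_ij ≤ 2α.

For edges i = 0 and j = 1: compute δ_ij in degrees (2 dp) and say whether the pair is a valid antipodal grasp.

δ = 94.80°, invalid

α = atan 0.6 = 30.96°;  2α = 61.93°
edge 0: e_0 = (-3.69, +0.82);  n_0 = (+0.2169, +0.9762)
edge 1: e_1 = (-1.12, -3.59);  n_1 = (-0.9546, +0.2978)
∠(n_0, n_1) = 85.20°
δ = |180° − 85.20°| = 94.80°
94.80° > 2α = 61.93°  →  invalid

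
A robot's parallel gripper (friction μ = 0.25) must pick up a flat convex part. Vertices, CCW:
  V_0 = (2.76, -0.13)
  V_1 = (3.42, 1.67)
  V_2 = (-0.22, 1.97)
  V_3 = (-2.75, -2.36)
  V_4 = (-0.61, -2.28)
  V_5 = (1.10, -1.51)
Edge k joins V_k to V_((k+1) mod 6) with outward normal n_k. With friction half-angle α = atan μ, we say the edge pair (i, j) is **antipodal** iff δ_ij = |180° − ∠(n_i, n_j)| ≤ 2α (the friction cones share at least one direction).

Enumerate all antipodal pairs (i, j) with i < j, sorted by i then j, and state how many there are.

count = 3; pairs: (0,2), (1,3), (2,5)

α = atan 0.25 = 14.04°;  2α = 28.07°
n_0 = (+0.9389, -0.3443)
n_1 = (+0.0821, +0.9966)
n_2 = (-0.8634, +0.5045)
n_3 = (+0.0374, -0.9993)
n_4 = (+0.4106, -0.9118)
n_5 = (+0.6393, -0.7690)
  (0,1): δ = 74.58°  ·
  (0,2): δ = 10.16°  ✓
  (0,3): δ = 112.28°  ·
  (0,4): δ = 134.38°  ·
  (0,5): δ = 149.87°  ·
  (1,2): δ = 115.59°  ·
  (1,3): δ = 6.85°  ✓
  (1,4): δ = 28.95°  ·
  (1,5): δ = 44.45°  ·
  (2,3): δ = 57.56°  ·
  (2,4): δ = 35.46°  ·
  (2,5): δ = 19.96°  ✓
  (3,4): δ = 157.90°  ·
  (3,5): δ = 142.40°  ·
  (4,5): δ = 164.50°  ·
antipodal pairs: 3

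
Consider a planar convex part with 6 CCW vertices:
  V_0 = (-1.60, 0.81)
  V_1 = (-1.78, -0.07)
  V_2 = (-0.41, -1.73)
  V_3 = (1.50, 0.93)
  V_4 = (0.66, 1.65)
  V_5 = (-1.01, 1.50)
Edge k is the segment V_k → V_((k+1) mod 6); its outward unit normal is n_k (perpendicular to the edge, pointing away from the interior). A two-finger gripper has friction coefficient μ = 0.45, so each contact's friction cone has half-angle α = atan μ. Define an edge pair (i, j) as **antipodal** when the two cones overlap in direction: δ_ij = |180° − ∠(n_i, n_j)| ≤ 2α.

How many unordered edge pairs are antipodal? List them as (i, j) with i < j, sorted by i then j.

α = atan 0.45 = 24.23°;  2α = 48.46°
n_0 = (-0.9797, +0.2004)
n_1 = (-0.7713, -0.6365)
n_2 = (+0.8123, -0.5833)
n_3 = (+0.6508, +0.7593)
n_4 = (-0.0895, +0.9960)
n_5 = (-0.7600, +0.6499)
  (0,1): δ = 128.91°  ·
  (0,2): δ = 24.12°  ✓
  (0,3): δ = 60.96°  ·
  (0,4): δ = 106.69°  ·
  (0,5): δ = 151.03°  ·
  (1,2): δ = 75.21°  ·
  (1,3): δ = 9.87°  ✓
  (1,4): δ = 55.60°  ·
  (1,5): δ = 99.93°  ·
  (2,3): δ = 94.92°  ·
  (2,4): δ = 49.19°  ·
  (2,5): δ = 4.85°  ✓
  (3,4): δ = 134.27°  ·
  (3,5): δ = 89.93°  ·
  (4,5): δ = 135.67°  ·
antipodal pairs: 3

count = 3; pairs: (0,2), (1,3), (2,5)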